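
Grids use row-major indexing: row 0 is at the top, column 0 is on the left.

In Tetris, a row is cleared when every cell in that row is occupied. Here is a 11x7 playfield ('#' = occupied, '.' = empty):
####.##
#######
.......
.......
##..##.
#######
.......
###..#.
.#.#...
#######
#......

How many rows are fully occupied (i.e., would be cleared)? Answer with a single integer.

Answer: 3

Derivation:
Check each row:
  row 0: 1 empty cell -> not full
  row 1: 0 empty cells -> FULL (clear)
  row 2: 7 empty cells -> not full
  row 3: 7 empty cells -> not full
  row 4: 3 empty cells -> not full
  row 5: 0 empty cells -> FULL (clear)
  row 6: 7 empty cells -> not full
  row 7: 3 empty cells -> not full
  row 8: 5 empty cells -> not full
  row 9: 0 empty cells -> FULL (clear)
  row 10: 6 empty cells -> not full
Total rows cleared: 3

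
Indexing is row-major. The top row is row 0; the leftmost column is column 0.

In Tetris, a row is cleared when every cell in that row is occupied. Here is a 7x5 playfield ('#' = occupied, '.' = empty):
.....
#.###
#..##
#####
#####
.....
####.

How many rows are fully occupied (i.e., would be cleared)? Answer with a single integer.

Check each row:
  row 0: 5 empty cells -> not full
  row 1: 1 empty cell -> not full
  row 2: 2 empty cells -> not full
  row 3: 0 empty cells -> FULL (clear)
  row 4: 0 empty cells -> FULL (clear)
  row 5: 5 empty cells -> not full
  row 6: 1 empty cell -> not full
Total rows cleared: 2

Answer: 2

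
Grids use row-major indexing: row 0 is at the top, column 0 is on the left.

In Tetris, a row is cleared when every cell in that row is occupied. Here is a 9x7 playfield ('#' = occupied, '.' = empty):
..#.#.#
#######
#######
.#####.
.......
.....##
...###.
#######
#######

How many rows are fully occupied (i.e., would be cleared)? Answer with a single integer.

Answer: 4

Derivation:
Check each row:
  row 0: 4 empty cells -> not full
  row 1: 0 empty cells -> FULL (clear)
  row 2: 0 empty cells -> FULL (clear)
  row 3: 2 empty cells -> not full
  row 4: 7 empty cells -> not full
  row 5: 5 empty cells -> not full
  row 6: 4 empty cells -> not full
  row 7: 0 empty cells -> FULL (clear)
  row 8: 0 empty cells -> FULL (clear)
Total rows cleared: 4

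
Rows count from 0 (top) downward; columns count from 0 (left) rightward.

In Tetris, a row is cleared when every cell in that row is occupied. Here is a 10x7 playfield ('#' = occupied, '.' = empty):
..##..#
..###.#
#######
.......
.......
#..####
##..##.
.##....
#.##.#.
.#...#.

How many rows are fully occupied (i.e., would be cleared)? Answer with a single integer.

Check each row:
  row 0: 4 empty cells -> not full
  row 1: 3 empty cells -> not full
  row 2: 0 empty cells -> FULL (clear)
  row 3: 7 empty cells -> not full
  row 4: 7 empty cells -> not full
  row 5: 2 empty cells -> not full
  row 6: 3 empty cells -> not full
  row 7: 5 empty cells -> not full
  row 8: 3 empty cells -> not full
  row 9: 5 empty cells -> not full
Total rows cleared: 1

Answer: 1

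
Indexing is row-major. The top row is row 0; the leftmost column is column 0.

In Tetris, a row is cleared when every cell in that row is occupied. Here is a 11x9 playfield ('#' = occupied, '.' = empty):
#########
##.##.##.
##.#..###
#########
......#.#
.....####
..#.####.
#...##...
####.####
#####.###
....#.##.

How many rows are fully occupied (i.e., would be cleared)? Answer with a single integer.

Answer: 2

Derivation:
Check each row:
  row 0: 0 empty cells -> FULL (clear)
  row 1: 3 empty cells -> not full
  row 2: 3 empty cells -> not full
  row 3: 0 empty cells -> FULL (clear)
  row 4: 7 empty cells -> not full
  row 5: 5 empty cells -> not full
  row 6: 4 empty cells -> not full
  row 7: 6 empty cells -> not full
  row 8: 1 empty cell -> not full
  row 9: 1 empty cell -> not full
  row 10: 6 empty cells -> not full
Total rows cleared: 2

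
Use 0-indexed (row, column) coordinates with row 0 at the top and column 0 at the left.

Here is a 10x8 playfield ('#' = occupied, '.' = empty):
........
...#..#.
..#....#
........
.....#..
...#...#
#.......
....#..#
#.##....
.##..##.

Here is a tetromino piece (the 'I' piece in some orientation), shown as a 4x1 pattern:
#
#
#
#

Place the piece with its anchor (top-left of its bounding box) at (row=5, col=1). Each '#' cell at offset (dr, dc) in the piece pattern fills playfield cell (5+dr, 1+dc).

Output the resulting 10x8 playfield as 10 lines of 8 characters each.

Fill (5+0,1+0) = (5,1)
Fill (5+1,1+0) = (6,1)
Fill (5+2,1+0) = (7,1)
Fill (5+3,1+0) = (8,1)

Answer: ........
...#..#.
..#....#
........
.....#..
.#.#...#
##......
.#..#..#
####....
.##..##.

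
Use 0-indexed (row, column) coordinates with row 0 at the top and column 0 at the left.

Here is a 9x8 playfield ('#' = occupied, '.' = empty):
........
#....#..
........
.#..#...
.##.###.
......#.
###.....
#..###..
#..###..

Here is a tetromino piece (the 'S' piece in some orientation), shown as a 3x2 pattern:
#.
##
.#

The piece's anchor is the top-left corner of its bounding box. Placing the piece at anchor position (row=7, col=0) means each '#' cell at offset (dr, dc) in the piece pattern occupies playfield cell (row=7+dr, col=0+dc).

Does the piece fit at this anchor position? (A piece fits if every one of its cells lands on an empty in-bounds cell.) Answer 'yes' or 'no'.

Check each piece cell at anchor (7, 0):
  offset (0,0) -> (7,0): occupied ('#') -> FAIL
  offset (1,0) -> (8,0): occupied ('#') -> FAIL
  offset (1,1) -> (8,1): empty -> OK
  offset (2,1) -> (9,1): out of bounds -> FAIL
All cells valid: no

Answer: no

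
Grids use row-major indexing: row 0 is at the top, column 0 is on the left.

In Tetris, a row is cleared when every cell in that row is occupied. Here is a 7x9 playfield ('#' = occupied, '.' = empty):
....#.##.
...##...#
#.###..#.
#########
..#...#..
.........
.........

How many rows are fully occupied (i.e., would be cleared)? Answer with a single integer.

Check each row:
  row 0: 6 empty cells -> not full
  row 1: 6 empty cells -> not full
  row 2: 4 empty cells -> not full
  row 3: 0 empty cells -> FULL (clear)
  row 4: 7 empty cells -> not full
  row 5: 9 empty cells -> not full
  row 6: 9 empty cells -> not full
Total rows cleared: 1

Answer: 1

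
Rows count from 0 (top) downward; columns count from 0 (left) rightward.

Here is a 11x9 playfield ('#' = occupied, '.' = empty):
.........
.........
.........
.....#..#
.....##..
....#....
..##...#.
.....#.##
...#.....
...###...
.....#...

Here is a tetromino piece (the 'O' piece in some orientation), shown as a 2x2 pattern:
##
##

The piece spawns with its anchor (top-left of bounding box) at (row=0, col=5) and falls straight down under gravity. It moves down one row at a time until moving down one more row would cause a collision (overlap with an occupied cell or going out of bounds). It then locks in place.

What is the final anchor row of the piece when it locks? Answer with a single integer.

Answer: 1

Derivation:
Spawn at (row=0, col=5). Try each row:
  row 0: fits
  row 1: fits
  row 2: blocked -> lock at row 1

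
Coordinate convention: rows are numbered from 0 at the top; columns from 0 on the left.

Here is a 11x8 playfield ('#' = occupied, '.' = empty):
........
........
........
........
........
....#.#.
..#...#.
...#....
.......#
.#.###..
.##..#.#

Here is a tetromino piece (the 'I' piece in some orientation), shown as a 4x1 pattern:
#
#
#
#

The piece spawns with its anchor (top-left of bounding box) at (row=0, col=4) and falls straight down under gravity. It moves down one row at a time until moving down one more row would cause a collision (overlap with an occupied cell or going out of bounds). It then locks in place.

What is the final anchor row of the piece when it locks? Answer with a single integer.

Answer: 1

Derivation:
Spawn at (row=0, col=4). Try each row:
  row 0: fits
  row 1: fits
  row 2: blocked -> lock at row 1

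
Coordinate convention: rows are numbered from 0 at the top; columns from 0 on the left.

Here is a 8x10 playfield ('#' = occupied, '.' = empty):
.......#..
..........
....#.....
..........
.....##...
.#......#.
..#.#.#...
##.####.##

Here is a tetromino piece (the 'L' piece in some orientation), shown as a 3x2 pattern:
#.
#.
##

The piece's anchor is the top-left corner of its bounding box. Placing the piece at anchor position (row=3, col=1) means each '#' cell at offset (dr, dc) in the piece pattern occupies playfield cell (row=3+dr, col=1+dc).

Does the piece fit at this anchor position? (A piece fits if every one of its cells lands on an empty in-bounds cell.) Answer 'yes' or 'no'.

Answer: no

Derivation:
Check each piece cell at anchor (3, 1):
  offset (0,0) -> (3,1): empty -> OK
  offset (1,0) -> (4,1): empty -> OK
  offset (2,0) -> (5,1): occupied ('#') -> FAIL
  offset (2,1) -> (5,2): empty -> OK
All cells valid: no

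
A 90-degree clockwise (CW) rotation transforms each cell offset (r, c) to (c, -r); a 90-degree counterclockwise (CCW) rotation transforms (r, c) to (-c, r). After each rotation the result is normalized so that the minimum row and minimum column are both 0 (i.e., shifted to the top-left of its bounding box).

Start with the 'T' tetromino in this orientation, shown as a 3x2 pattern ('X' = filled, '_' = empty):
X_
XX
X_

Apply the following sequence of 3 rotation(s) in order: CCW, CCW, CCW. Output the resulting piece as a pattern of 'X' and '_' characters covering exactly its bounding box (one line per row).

Answer: XXX
_X_

Derivation:
Start:
X_
XX
X_
After rotation 1 (CCW):
_X_
XXX
After rotation 2 (CCW):
_X
XX
_X
After rotation 3 (CCW):
XXX
_X_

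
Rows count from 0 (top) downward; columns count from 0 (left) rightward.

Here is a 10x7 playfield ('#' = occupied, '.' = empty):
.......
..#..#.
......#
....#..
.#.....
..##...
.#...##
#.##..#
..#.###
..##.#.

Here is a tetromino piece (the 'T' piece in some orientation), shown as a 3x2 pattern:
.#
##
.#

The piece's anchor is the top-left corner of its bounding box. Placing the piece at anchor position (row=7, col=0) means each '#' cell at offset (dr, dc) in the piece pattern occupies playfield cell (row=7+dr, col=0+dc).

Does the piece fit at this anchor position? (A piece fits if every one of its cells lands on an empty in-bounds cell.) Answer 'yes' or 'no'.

Check each piece cell at anchor (7, 0):
  offset (0,1) -> (7,1): empty -> OK
  offset (1,0) -> (8,0): empty -> OK
  offset (1,1) -> (8,1): empty -> OK
  offset (2,1) -> (9,1): empty -> OK
All cells valid: yes

Answer: yes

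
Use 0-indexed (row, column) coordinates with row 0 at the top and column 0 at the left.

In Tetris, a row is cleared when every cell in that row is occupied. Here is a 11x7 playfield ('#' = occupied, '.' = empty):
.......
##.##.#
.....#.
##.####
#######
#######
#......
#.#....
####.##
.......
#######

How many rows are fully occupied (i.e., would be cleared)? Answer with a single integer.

Answer: 3

Derivation:
Check each row:
  row 0: 7 empty cells -> not full
  row 1: 2 empty cells -> not full
  row 2: 6 empty cells -> not full
  row 3: 1 empty cell -> not full
  row 4: 0 empty cells -> FULL (clear)
  row 5: 0 empty cells -> FULL (clear)
  row 6: 6 empty cells -> not full
  row 7: 5 empty cells -> not full
  row 8: 1 empty cell -> not full
  row 9: 7 empty cells -> not full
  row 10: 0 empty cells -> FULL (clear)
Total rows cleared: 3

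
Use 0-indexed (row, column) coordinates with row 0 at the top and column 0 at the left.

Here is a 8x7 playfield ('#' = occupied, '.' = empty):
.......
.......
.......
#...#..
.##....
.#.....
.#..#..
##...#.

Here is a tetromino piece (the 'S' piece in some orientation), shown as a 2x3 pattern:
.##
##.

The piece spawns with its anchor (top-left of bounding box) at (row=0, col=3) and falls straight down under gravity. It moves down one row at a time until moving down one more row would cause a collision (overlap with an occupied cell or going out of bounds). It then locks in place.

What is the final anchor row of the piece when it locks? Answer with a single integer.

Answer: 1

Derivation:
Spawn at (row=0, col=3). Try each row:
  row 0: fits
  row 1: fits
  row 2: blocked -> lock at row 1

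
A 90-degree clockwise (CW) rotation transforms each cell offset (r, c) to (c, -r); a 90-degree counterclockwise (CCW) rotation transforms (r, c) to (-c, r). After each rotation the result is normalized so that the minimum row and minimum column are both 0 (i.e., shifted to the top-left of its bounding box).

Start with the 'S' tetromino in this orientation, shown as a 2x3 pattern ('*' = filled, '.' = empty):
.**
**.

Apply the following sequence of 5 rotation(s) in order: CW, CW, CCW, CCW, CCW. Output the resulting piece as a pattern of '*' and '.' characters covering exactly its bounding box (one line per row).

Answer: *.
**
.*

Derivation:
Start:
.**
**.
After rotation 1 (CW):
*.
**
.*
After rotation 2 (CW):
.**
**.
After rotation 3 (CCW):
*.
**
.*
After rotation 4 (CCW):
.**
**.
After rotation 5 (CCW):
*.
**
.*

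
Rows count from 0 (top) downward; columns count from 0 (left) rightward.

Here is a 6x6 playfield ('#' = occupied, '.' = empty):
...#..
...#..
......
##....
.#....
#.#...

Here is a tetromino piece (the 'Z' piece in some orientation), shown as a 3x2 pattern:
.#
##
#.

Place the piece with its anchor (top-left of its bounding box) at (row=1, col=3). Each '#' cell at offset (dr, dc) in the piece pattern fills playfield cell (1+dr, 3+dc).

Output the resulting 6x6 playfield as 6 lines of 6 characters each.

Fill (1+0,3+1) = (1,4)
Fill (1+1,3+0) = (2,3)
Fill (1+1,3+1) = (2,4)
Fill (1+2,3+0) = (3,3)

Answer: ...#..
...##.
...##.
##.#..
.#....
#.#...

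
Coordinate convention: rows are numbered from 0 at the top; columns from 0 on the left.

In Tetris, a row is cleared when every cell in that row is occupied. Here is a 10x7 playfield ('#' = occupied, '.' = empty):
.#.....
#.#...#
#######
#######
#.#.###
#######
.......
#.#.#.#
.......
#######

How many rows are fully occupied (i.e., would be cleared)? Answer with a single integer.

Answer: 4

Derivation:
Check each row:
  row 0: 6 empty cells -> not full
  row 1: 4 empty cells -> not full
  row 2: 0 empty cells -> FULL (clear)
  row 3: 0 empty cells -> FULL (clear)
  row 4: 2 empty cells -> not full
  row 5: 0 empty cells -> FULL (clear)
  row 6: 7 empty cells -> not full
  row 7: 3 empty cells -> not full
  row 8: 7 empty cells -> not full
  row 9: 0 empty cells -> FULL (clear)
Total rows cleared: 4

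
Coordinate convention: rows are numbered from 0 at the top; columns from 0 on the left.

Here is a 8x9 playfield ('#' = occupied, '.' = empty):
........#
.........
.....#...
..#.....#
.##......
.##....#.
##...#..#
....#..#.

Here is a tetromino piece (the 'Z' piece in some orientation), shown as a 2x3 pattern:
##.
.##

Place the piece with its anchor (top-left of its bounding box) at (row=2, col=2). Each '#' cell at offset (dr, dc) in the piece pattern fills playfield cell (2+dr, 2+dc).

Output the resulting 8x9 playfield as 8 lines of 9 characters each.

Answer: ........#
.........
..##.#...
..###...#
.##......
.##....#.
##...#..#
....#..#.

Derivation:
Fill (2+0,2+0) = (2,2)
Fill (2+0,2+1) = (2,3)
Fill (2+1,2+1) = (3,3)
Fill (2+1,2+2) = (3,4)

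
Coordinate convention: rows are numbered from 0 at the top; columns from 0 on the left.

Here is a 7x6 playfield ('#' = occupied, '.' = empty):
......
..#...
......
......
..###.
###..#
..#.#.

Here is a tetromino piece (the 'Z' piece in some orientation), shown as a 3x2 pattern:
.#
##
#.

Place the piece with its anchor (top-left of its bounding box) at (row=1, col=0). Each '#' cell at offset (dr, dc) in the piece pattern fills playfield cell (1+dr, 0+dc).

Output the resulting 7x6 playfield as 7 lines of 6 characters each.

Answer: ......
.##...
##....
#.....
..###.
###..#
..#.#.

Derivation:
Fill (1+0,0+1) = (1,1)
Fill (1+1,0+0) = (2,0)
Fill (1+1,0+1) = (2,1)
Fill (1+2,0+0) = (3,0)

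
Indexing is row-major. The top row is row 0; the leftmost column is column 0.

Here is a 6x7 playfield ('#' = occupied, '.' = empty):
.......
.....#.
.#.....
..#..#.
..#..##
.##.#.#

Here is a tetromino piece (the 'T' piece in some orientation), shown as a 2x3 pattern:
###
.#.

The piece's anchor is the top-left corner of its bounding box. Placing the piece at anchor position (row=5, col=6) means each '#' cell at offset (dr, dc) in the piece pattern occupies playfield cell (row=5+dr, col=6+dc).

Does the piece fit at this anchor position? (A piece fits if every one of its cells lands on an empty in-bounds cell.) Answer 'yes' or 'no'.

Check each piece cell at anchor (5, 6):
  offset (0,0) -> (5,6): occupied ('#') -> FAIL
  offset (0,1) -> (5,7): out of bounds -> FAIL
  offset (0,2) -> (5,8): out of bounds -> FAIL
  offset (1,1) -> (6,7): out of bounds -> FAIL
All cells valid: no

Answer: no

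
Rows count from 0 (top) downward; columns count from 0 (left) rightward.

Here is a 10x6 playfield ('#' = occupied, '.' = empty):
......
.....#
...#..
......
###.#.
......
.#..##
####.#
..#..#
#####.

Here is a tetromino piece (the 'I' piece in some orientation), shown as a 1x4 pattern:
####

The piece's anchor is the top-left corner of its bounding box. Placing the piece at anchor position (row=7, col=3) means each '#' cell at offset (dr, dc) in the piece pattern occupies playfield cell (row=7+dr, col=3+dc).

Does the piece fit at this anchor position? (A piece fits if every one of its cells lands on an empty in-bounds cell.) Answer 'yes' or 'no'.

Check each piece cell at anchor (7, 3):
  offset (0,0) -> (7,3): occupied ('#') -> FAIL
  offset (0,1) -> (7,4): empty -> OK
  offset (0,2) -> (7,5): occupied ('#') -> FAIL
  offset (0,3) -> (7,6): out of bounds -> FAIL
All cells valid: no

Answer: no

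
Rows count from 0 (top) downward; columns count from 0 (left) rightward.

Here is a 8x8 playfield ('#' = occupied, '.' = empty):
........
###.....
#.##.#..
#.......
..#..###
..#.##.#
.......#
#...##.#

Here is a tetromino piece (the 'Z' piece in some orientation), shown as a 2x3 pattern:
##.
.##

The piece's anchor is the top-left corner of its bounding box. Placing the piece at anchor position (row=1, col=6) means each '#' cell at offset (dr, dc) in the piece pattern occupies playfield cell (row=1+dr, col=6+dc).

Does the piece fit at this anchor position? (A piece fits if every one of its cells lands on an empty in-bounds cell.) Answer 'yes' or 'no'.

Answer: no

Derivation:
Check each piece cell at anchor (1, 6):
  offset (0,0) -> (1,6): empty -> OK
  offset (0,1) -> (1,7): empty -> OK
  offset (1,1) -> (2,7): empty -> OK
  offset (1,2) -> (2,8): out of bounds -> FAIL
All cells valid: no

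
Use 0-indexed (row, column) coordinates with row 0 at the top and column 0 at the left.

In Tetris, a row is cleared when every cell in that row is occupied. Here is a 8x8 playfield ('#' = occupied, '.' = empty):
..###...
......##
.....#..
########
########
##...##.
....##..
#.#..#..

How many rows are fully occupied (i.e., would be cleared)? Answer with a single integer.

Check each row:
  row 0: 5 empty cells -> not full
  row 1: 6 empty cells -> not full
  row 2: 7 empty cells -> not full
  row 3: 0 empty cells -> FULL (clear)
  row 4: 0 empty cells -> FULL (clear)
  row 5: 4 empty cells -> not full
  row 6: 6 empty cells -> not full
  row 7: 5 empty cells -> not full
Total rows cleared: 2

Answer: 2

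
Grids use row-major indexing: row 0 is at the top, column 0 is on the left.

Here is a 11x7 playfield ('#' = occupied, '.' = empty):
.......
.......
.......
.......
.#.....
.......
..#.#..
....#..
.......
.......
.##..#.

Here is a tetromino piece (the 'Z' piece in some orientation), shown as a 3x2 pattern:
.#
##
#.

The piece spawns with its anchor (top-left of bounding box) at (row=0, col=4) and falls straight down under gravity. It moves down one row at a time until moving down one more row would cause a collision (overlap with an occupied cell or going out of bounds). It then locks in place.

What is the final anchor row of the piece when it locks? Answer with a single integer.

Spawn at (row=0, col=4). Try each row:
  row 0: fits
  row 1: fits
  row 2: fits
  row 3: fits
  row 4: blocked -> lock at row 3

Answer: 3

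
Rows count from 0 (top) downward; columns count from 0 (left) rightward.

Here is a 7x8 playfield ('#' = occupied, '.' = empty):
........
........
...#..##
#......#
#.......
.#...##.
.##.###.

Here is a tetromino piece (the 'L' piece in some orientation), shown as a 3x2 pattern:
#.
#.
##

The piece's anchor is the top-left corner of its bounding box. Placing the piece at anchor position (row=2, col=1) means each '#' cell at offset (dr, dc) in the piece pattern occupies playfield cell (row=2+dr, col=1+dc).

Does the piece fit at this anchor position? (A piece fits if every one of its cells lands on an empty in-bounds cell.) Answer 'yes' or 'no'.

Check each piece cell at anchor (2, 1):
  offset (0,0) -> (2,1): empty -> OK
  offset (1,0) -> (3,1): empty -> OK
  offset (2,0) -> (4,1): empty -> OK
  offset (2,1) -> (4,2): empty -> OK
All cells valid: yes

Answer: yes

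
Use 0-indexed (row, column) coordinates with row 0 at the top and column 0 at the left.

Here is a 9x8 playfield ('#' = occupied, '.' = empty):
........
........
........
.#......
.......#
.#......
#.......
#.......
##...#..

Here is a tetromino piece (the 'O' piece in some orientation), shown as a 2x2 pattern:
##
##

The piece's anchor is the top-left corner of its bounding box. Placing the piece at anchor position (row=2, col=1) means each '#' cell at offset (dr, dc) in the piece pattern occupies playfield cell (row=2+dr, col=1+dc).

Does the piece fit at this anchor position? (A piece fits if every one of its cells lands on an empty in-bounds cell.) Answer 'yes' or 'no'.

Check each piece cell at anchor (2, 1):
  offset (0,0) -> (2,1): empty -> OK
  offset (0,1) -> (2,2): empty -> OK
  offset (1,0) -> (3,1): occupied ('#') -> FAIL
  offset (1,1) -> (3,2): empty -> OK
All cells valid: no

Answer: no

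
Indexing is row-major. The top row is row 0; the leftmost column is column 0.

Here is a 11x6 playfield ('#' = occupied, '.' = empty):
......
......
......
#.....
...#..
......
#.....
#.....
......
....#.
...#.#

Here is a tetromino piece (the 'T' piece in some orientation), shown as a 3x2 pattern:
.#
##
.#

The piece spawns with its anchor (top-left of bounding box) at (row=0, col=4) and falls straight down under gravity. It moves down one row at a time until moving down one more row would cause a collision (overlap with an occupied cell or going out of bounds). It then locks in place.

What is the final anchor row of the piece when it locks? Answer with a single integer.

Spawn at (row=0, col=4). Try each row:
  row 0: fits
  row 1: fits
  row 2: fits
  row 3: fits
  row 4: fits
  row 5: fits
  row 6: fits
  row 7: fits
  row 8: blocked -> lock at row 7

Answer: 7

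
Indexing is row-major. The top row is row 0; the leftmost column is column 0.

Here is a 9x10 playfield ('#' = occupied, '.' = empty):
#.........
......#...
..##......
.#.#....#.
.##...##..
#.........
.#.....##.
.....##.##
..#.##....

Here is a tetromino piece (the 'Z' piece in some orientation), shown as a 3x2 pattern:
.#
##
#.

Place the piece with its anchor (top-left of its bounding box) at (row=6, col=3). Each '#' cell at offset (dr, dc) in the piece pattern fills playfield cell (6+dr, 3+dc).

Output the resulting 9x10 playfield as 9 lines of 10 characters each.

Answer: #.........
......#...
..##......
.#.#....#.
.##...##..
#.........
.#..#..##.
...####.##
..####....

Derivation:
Fill (6+0,3+1) = (6,4)
Fill (6+1,3+0) = (7,3)
Fill (6+1,3+1) = (7,4)
Fill (6+2,3+0) = (8,3)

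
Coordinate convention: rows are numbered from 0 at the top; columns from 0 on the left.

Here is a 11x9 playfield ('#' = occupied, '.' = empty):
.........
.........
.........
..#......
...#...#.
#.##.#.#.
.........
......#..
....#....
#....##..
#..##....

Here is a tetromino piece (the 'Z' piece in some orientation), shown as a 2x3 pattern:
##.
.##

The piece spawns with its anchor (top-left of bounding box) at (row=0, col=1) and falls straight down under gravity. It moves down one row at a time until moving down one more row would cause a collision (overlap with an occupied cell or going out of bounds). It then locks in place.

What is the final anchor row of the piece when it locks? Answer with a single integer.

Spawn at (row=0, col=1). Try each row:
  row 0: fits
  row 1: fits
  row 2: blocked -> lock at row 1

Answer: 1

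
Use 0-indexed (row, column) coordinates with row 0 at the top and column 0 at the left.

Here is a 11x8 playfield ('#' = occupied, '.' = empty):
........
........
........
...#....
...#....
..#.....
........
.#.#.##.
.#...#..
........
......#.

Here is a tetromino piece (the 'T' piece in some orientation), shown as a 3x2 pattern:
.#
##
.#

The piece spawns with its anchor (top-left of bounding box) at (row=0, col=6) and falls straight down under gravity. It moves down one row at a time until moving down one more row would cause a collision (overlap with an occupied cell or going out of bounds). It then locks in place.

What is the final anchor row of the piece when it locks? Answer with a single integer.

Spawn at (row=0, col=6). Try each row:
  row 0: fits
  row 1: fits
  row 2: fits
  row 3: fits
  row 4: fits
  row 5: fits
  row 6: blocked -> lock at row 5

Answer: 5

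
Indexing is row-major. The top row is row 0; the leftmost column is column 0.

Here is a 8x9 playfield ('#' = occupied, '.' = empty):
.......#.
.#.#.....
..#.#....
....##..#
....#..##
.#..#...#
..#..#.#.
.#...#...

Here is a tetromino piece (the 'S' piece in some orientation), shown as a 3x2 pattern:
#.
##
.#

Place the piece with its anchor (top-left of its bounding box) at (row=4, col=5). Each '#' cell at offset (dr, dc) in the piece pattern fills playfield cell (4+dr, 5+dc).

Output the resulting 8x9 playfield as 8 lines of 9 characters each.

Answer: .......#.
.#.#.....
..#.#....
....##..#
....##.##
.#..###.#
..#..###.
.#...#...

Derivation:
Fill (4+0,5+0) = (4,5)
Fill (4+1,5+0) = (5,5)
Fill (4+1,5+1) = (5,6)
Fill (4+2,5+1) = (6,6)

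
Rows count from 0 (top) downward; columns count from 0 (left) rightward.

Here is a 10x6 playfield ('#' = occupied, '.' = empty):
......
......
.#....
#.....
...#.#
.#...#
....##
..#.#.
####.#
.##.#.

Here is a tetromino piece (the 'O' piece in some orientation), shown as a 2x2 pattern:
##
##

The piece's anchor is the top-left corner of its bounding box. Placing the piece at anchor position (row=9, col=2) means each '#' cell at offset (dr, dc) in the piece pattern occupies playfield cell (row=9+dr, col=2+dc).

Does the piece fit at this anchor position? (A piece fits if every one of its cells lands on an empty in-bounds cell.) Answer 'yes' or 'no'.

Check each piece cell at anchor (9, 2):
  offset (0,0) -> (9,2): occupied ('#') -> FAIL
  offset (0,1) -> (9,3): empty -> OK
  offset (1,0) -> (10,2): out of bounds -> FAIL
  offset (1,1) -> (10,3): out of bounds -> FAIL
All cells valid: no

Answer: no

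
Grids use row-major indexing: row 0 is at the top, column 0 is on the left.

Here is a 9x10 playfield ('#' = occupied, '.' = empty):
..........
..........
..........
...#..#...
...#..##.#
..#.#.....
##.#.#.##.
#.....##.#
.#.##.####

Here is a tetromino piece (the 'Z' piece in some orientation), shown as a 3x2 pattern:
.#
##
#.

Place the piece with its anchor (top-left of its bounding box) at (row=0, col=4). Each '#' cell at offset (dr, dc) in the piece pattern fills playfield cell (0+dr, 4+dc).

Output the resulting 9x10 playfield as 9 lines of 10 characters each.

Answer: .....#....
....##....
....#.....
...#..#...
...#..##.#
..#.#.....
##.#.#.##.
#.....##.#
.#.##.####

Derivation:
Fill (0+0,4+1) = (0,5)
Fill (0+1,4+0) = (1,4)
Fill (0+1,4+1) = (1,5)
Fill (0+2,4+0) = (2,4)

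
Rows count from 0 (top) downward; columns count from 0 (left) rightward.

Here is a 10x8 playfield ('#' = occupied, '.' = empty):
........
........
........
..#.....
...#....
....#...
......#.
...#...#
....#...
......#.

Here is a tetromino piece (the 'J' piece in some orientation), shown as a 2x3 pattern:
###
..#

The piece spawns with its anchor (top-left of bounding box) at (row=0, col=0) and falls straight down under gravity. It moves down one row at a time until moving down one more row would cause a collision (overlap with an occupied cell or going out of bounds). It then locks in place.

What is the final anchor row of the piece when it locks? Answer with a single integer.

Spawn at (row=0, col=0). Try each row:
  row 0: fits
  row 1: fits
  row 2: blocked -> lock at row 1

Answer: 1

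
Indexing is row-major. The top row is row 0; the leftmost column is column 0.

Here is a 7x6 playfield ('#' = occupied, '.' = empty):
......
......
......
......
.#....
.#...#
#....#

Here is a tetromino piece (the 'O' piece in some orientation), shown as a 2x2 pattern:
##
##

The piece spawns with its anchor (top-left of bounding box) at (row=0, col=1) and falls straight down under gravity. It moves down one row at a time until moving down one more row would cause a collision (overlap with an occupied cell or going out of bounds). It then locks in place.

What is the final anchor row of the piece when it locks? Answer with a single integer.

Answer: 2

Derivation:
Spawn at (row=0, col=1). Try each row:
  row 0: fits
  row 1: fits
  row 2: fits
  row 3: blocked -> lock at row 2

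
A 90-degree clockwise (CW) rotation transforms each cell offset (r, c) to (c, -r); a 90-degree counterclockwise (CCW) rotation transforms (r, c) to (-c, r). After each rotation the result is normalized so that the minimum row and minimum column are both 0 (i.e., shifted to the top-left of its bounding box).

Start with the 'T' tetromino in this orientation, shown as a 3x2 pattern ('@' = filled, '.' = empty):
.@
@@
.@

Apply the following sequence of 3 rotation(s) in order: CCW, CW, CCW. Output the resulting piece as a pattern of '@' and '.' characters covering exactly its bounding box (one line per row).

Start:
.@
@@
.@
After rotation 1 (CCW):
@@@
.@.
After rotation 2 (CW):
.@
@@
.@
After rotation 3 (CCW):
@@@
.@.

Answer: @@@
.@.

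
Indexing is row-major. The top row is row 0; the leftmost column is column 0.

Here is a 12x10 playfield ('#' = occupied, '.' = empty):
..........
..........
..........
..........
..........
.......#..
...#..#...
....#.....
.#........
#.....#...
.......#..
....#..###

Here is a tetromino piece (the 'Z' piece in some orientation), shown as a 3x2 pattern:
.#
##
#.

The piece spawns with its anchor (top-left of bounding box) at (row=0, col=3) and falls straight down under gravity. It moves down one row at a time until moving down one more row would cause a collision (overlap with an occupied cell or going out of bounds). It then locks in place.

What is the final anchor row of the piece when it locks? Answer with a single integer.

Answer: 3

Derivation:
Spawn at (row=0, col=3). Try each row:
  row 0: fits
  row 1: fits
  row 2: fits
  row 3: fits
  row 4: blocked -> lock at row 3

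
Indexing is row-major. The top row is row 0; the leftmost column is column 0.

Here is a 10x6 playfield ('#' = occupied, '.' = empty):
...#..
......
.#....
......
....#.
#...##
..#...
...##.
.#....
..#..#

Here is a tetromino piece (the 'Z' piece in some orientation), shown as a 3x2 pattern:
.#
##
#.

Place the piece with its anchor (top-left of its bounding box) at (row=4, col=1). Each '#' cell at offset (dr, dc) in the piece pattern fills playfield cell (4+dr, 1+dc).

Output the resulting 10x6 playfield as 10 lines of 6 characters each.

Answer: ...#..
......
.#....
......
..#.#.
###.##
.##...
...##.
.#....
..#..#

Derivation:
Fill (4+0,1+1) = (4,2)
Fill (4+1,1+0) = (5,1)
Fill (4+1,1+1) = (5,2)
Fill (4+2,1+0) = (6,1)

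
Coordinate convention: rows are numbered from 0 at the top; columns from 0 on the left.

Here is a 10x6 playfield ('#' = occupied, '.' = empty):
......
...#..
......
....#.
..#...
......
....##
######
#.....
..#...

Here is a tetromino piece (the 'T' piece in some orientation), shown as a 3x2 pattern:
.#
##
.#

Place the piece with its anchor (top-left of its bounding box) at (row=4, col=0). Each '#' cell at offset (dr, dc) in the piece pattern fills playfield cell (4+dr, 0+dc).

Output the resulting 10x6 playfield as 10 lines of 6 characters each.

Fill (4+0,0+1) = (4,1)
Fill (4+1,0+0) = (5,0)
Fill (4+1,0+1) = (5,1)
Fill (4+2,0+1) = (6,1)

Answer: ......
...#..
......
....#.
.##...
##....
.#..##
######
#.....
..#...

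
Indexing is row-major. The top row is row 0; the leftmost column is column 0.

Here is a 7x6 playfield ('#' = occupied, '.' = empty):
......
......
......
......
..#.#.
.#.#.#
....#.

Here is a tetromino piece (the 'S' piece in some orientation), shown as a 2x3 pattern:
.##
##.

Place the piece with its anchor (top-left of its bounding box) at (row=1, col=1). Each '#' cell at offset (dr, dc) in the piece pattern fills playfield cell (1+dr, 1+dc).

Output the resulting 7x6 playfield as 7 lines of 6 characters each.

Fill (1+0,1+1) = (1,2)
Fill (1+0,1+2) = (1,3)
Fill (1+1,1+0) = (2,1)
Fill (1+1,1+1) = (2,2)

Answer: ......
..##..
.##...
......
..#.#.
.#.#.#
....#.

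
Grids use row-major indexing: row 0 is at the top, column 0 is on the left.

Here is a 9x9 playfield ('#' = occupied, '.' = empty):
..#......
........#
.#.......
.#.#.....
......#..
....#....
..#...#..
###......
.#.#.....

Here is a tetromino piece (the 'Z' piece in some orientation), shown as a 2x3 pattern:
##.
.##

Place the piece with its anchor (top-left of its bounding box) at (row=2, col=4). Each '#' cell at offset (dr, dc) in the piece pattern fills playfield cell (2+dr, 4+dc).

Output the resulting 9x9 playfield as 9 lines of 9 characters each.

Fill (2+0,4+0) = (2,4)
Fill (2+0,4+1) = (2,5)
Fill (2+1,4+1) = (3,5)
Fill (2+1,4+2) = (3,6)

Answer: ..#......
........#
.#..##...
.#.#.##..
......#..
....#....
..#...#..
###......
.#.#.....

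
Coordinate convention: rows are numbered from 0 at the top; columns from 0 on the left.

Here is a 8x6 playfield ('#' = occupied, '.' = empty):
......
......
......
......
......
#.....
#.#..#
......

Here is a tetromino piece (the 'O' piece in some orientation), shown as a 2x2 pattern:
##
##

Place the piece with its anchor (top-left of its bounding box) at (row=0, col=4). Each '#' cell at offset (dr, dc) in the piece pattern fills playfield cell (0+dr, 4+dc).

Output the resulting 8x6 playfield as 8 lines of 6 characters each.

Answer: ....##
....##
......
......
......
#.....
#.#..#
......

Derivation:
Fill (0+0,4+0) = (0,4)
Fill (0+0,4+1) = (0,5)
Fill (0+1,4+0) = (1,4)
Fill (0+1,4+1) = (1,5)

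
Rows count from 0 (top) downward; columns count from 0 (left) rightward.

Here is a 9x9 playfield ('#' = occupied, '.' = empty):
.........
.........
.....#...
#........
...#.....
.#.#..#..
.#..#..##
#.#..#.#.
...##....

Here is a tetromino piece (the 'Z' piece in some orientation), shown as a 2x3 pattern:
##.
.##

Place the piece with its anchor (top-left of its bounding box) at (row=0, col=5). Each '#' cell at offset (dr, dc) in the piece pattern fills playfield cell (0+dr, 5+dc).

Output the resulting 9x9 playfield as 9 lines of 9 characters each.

Answer: .....##..
......##.
.....#...
#........
...#.....
.#.#..#..
.#..#..##
#.#..#.#.
...##....

Derivation:
Fill (0+0,5+0) = (0,5)
Fill (0+0,5+1) = (0,6)
Fill (0+1,5+1) = (1,6)
Fill (0+1,5+2) = (1,7)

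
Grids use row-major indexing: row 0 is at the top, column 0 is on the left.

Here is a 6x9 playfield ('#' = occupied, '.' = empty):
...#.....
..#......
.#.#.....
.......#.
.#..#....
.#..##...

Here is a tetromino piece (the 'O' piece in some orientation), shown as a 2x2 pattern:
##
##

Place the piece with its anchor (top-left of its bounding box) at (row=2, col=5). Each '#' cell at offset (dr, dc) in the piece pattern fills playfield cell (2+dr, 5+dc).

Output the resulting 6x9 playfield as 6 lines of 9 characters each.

Fill (2+0,5+0) = (2,5)
Fill (2+0,5+1) = (2,6)
Fill (2+1,5+0) = (3,5)
Fill (2+1,5+1) = (3,6)

Answer: ...#.....
..#......
.#.#.##..
.....###.
.#..#....
.#..##...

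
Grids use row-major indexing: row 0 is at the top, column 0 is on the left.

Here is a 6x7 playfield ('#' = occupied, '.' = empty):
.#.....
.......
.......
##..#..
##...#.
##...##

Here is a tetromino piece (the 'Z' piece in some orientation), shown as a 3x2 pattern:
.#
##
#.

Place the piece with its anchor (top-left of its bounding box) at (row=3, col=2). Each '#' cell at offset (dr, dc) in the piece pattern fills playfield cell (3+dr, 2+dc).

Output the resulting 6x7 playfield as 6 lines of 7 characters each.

Answer: .#.....
.......
.......
##.##..
####.#.
###..##

Derivation:
Fill (3+0,2+1) = (3,3)
Fill (3+1,2+0) = (4,2)
Fill (3+1,2+1) = (4,3)
Fill (3+2,2+0) = (5,2)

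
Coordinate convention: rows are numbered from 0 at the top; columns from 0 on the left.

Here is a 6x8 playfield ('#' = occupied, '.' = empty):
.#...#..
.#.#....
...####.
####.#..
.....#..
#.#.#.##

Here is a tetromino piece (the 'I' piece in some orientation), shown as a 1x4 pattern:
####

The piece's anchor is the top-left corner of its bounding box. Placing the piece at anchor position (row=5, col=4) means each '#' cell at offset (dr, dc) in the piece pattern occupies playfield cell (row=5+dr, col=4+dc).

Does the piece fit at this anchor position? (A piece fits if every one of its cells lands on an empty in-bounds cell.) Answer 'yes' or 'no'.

Check each piece cell at anchor (5, 4):
  offset (0,0) -> (5,4): occupied ('#') -> FAIL
  offset (0,1) -> (5,5): empty -> OK
  offset (0,2) -> (5,6): occupied ('#') -> FAIL
  offset (0,3) -> (5,7): occupied ('#') -> FAIL
All cells valid: no

Answer: no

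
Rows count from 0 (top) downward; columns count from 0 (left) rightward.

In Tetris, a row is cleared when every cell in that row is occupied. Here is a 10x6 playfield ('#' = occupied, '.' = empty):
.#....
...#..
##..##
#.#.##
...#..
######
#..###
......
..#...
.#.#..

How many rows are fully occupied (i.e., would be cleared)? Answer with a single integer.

Check each row:
  row 0: 5 empty cells -> not full
  row 1: 5 empty cells -> not full
  row 2: 2 empty cells -> not full
  row 3: 2 empty cells -> not full
  row 4: 5 empty cells -> not full
  row 5: 0 empty cells -> FULL (clear)
  row 6: 2 empty cells -> not full
  row 7: 6 empty cells -> not full
  row 8: 5 empty cells -> not full
  row 9: 4 empty cells -> not full
Total rows cleared: 1

Answer: 1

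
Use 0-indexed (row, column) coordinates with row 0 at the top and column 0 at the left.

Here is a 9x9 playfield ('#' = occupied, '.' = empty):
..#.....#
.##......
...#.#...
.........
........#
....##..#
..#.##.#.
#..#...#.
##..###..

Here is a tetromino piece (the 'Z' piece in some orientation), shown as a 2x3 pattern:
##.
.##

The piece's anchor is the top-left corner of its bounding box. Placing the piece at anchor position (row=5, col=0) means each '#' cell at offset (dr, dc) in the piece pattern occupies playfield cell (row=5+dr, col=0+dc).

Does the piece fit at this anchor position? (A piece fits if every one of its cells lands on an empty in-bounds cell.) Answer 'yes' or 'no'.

Answer: no

Derivation:
Check each piece cell at anchor (5, 0):
  offset (0,0) -> (5,0): empty -> OK
  offset (0,1) -> (5,1): empty -> OK
  offset (1,1) -> (6,1): empty -> OK
  offset (1,2) -> (6,2): occupied ('#') -> FAIL
All cells valid: no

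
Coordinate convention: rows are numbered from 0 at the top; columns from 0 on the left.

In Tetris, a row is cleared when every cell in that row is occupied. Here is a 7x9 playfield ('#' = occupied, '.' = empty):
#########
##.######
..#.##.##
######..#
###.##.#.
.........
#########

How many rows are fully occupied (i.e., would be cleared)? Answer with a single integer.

Answer: 2

Derivation:
Check each row:
  row 0: 0 empty cells -> FULL (clear)
  row 1: 1 empty cell -> not full
  row 2: 4 empty cells -> not full
  row 3: 2 empty cells -> not full
  row 4: 3 empty cells -> not full
  row 5: 9 empty cells -> not full
  row 6: 0 empty cells -> FULL (clear)
Total rows cleared: 2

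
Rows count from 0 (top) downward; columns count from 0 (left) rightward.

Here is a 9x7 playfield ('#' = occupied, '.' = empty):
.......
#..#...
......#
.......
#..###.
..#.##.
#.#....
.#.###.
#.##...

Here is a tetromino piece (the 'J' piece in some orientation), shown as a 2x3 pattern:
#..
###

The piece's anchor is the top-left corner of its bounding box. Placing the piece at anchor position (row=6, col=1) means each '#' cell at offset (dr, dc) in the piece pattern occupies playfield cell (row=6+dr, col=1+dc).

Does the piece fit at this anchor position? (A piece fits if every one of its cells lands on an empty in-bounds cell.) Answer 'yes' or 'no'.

Check each piece cell at anchor (6, 1):
  offset (0,0) -> (6,1): empty -> OK
  offset (1,0) -> (7,1): occupied ('#') -> FAIL
  offset (1,1) -> (7,2): empty -> OK
  offset (1,2) -> (7,3): occupied ('#') -> FAIL
All cells valid: no

Answer: no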